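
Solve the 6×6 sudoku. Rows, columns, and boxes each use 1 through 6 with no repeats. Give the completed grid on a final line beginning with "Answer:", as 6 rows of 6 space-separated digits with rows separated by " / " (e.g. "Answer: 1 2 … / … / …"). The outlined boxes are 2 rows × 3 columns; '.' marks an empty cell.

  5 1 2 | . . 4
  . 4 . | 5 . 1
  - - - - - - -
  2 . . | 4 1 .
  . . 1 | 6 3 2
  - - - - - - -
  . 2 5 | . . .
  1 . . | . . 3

Step 1. [r6c2∈{6}] nothing but 6 survives at r6c2. So r6c2=6.
Step 2. [r2c1∈{3,6}] in col 1, 6 fits only at r2c1. So r2c1=6.
Step 3. [r6c3∈{4}] nothing but 4 survives at r6c3 ⇒ r6c3=4.
Step 4. [r3c2∈{3,5}] col 2 places 3 nowhere but r3c2. So r3c2=3.
Step 5. [r5c5∈{4,6}] in row 5, 4 fits only at r5c5 ⇒ r5c5=4.
Step 6. [r6c5∈{2,5}] row 6 places 5 nowhere but r6c5 ⇒ r6c5=5.
Step 7. [r2c5∈{2}] r2c5 is down to just 2. So r2c5=2.
Step 8. [r1c4∈{3}] nothing but 3 survives at r1c4, so r1c4=3.
Step 9. [r3c6∈{5}] r3c6 has the single candidate 5. So r3c6=5.
Step 10. [r6c4∈{2}] only 2 remains possible at r6c4 ⇒ r6c4=2.
Step 11. [r4c1∈{4}] only 4 remains possible at r4c1. So r4c1=4.
Step 12. [r1c5∈{6}] r1c5's peers cover all but 6 ⇒ r1c5=6.
Step 13. [r4c2∈{5}] r4c2 is down to just 5 ⇒ r4c2=5.
Step 14. [r5c4∈{1}] r5c4 has the single candidate 1 ⇒ r5c4=1.
Step 15. [r3c3∈{6}] r3c3 is down to just 6. So r3c3=6.
Step 16. [r5c1∈{3}] r5c1 is down to just 3, so r5c1=3.
Step 17. [r2c3∈{3}] r2c3 is down to just 3, so r2c3=3.
Step 18. [r5c6∈{6}] r5c6 has the single candidate 6. So r5c6=6.

Answer: 5 1 2 3 6 4 / 6 4 3 5 2 1 / 2 3 6 4 1 5 / 4 5 1 6 3 2 / 3 2 5 1 4 6 / 1 6 4 2 5 3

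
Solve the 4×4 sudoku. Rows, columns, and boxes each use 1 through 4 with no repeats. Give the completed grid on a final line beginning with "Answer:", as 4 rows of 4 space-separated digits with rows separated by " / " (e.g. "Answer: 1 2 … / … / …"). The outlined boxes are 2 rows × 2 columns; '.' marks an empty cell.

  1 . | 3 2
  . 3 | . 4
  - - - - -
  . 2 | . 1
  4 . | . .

Step 1. [r4c3∈{2}] nothing but 2 survives at r4c3, so r4c3=2.
Step 2. [r3c1∈{3}] nothing but 3 survives at r3c1. So r3c1=3.
Step 3. [r3c3∈{4}] nothing but 4 survives at r3c3. So r3c3=4.
Step 4. [r4c4∈{3}] only 3 remains possible at r4c4, so r4c4=3.
Step 5. [r1c2∈{4}] nothing but 4 survives at r1c2. So r1c2=4.
Step 6. [r4c2∈{1}] r4c2's peers cover all but 1 ⇒ r4c2=1.
Step 7. [r2c3∈{1}] r2c3 has the single candidate 1 ⇒ r2c3=1.
Step 8. [r2c1∈{2}] r2c1 is down to just 2 ⇒ r2c1=2.

Answer: 1 4 3 2 / 2 3 1 4 / 3 2 4 1 / 4 1 2 3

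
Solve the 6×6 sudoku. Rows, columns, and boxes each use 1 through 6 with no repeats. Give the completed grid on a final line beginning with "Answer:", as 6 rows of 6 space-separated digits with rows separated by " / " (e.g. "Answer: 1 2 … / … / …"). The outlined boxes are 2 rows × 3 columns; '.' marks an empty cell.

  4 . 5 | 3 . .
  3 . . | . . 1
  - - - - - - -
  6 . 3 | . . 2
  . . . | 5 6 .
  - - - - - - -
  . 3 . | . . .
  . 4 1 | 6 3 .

Step 1. [r6c1∈{2,5}] in row 6, 2 fits only at r6c1. So r6c1=2.
Step 2. [r1c2∈{1,2,6}] 1 has one home in row 1: r1c2. So r1c2=1.
Step 3. [r2c5∈{2,4,5}] across row 2, 5 lands solely at r2c5, so r2c5=5.
Step 4. [r2c4∈{2,4}] row 2 places 4 nowhere but r2c4, so r2c4=4.
Step 5. [r3c5∈{1,4}] across row 3, 4 lands solely at r3c5. So r3c5=4.
Step 6. [r2c2∈{2,6}] 6 has one home in col 2: r2c2 ⇒ r2c2=6.
Step 7. [r5c5∈{1,2}] in col 5, 1 fits only at r5c5, so r5c5=1.
Step 8. [r5c6∈{4,5}] in row 5, 4 fits only at r5c6, so r5c6=4.
Step 9. [r4c3∈{2,4}] across row 4, 4 lands solely at r4c3, so r4c3=4.
Step 10. [r5c3∈{6}] only 6 remains possible at r5c3 ⇒ r5c3=6.
Step 11. [r5c4∈{2}] r5c4 is down to just 2. So r5c4=2.
Step 12. [r5c1∈{5}] r5c1 has the single candidate 5, so r5c1=5.
Step 13. [r3c4∈{1}] r3c4's peers cover all but 1 ⇒ r3c4=1.
Step 14. [r2c3∈{2}] r2c3's peers cover all but 2. So r2c3=2.
Step 15. [r6c6∈{5}] r6c6's peers cover all but 5, so r6c6=5.
Step 16. [r1c6∈{6}] r1c6's peers cover all but 6. So r1c6=6.
Step 17. [r4c6∈{3}] r4c6's peers cover all but 3. So r4c6=3.
Step 18. [r4c2∈{2}] r4c2's peers cover all but 2 ⇒ r4c2=2.
Step 19. [r1c5∈{2}] r1c5 is down to just 2, so r1c5=2.
Step 20. [r3c2∈{5}] r3c2 has the single candidate 5, so r3c2=5.
Step 21. [r4c1∈{1}] r4c1 has the single candidate 1. So r4c1=1.

Answer: 4 1 5 3 2 6 / 3 6 2 4 5 1 / 6 5 3 1 4 2 / 1 2 4 5 6 3 / 5 3 6 2 1 4 / 2 4 1 6 3 5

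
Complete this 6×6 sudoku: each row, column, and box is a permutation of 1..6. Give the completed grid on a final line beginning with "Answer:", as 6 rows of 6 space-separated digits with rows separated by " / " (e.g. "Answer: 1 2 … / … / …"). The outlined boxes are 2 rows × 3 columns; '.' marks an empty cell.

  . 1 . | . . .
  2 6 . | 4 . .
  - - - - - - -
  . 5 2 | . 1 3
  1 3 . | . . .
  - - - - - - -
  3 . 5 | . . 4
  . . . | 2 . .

Step 1. [r3c4∈{6}] r3c4 is down to just 6. So r3c4=6.
Step 2. [r6c5∈{3,5,6}] 3 has one home in row 6: r6c5 ⇒ r6c5=3.
Step 3. [r6c6∈{1,5,6}] in row 6, 5 fits only at r6c6 ⇒ r6c6=5.
Step 4. [r4c5∈{2,4,5}] col 5 places 4 nowhere but r4c5, so r4c5=4.
Step 5. [r1c5∈{2,5,6}] r1c5 is the only open cell in col 5 admitting 2, so r1c5=2.
Step 6. [r3c1∈{4}] r3c1 has the single candidate 4. So r3c1=4.
Step 7. [r6c3∈{1,4,6}] 1 has one home in row 6: r6c3, so r6c3=1.
Step 8. [r1c4∈{3,5}] across col 4, 3 lands solely at r1c4. So r1c4=3.
Step 9. [r2c3∈{3}] r2c3 is down to just 3, so r2c3=3.
Step 10. [r1c1∈{5}] only 5 remains possible at r1c1. So r1c1=5.
Step 11. [r5c2∈{2}] r5c2 has the single candidate 2. So r5c2=2.
Step 12. [r1c6∈{6}] nothing but 6 survives at r1c6, so r1c6=6.
Step 13. [r6c1∈{6}] r6c1 is down to just 6 ⇒ r6c1=6.
Step 14. [r2c5∈{5}] only 5 remains possible at r2c5, so r2c5=5.
Step 15. [r4c3∈{6}] r4c3 has the single candidate 6 ⇒ r4c3=6.
Step 16. [r4c4∈{5}] nothing but 5 survives at r4c4, so r4c4=5.
Step 17. [r2c6∈{1}] only 1 remains possible at r2c6 ⇒ r2c6=1.
Step 18. [r1c3∈{4}] only 4 remains possible at r1c3 ⇒ r1c3=4.
Step 19. [r4c6∈{2}] r4c6's peers cover all but 2. So r4c6=2.
Step 20. [r6c2∈{4}] nothing but 4 survives at r6c2 ⇒ r6c2=4.
Step 21. [r5c4∈{1}] only 1 remains possible at r5c4 ⇒ r5c4=1.
Step 22. [r5c5∈{6}] r5c5's peers cover all but 6. So r5c5=6.

Answer: 5 1 4 3 2 6 / 2 6 3 4 5 1 / 4 5 2 6 1 3 / 1 3 6 5 4 2 / 3 2 5 1 6 4 / 6 4 1 2 3 5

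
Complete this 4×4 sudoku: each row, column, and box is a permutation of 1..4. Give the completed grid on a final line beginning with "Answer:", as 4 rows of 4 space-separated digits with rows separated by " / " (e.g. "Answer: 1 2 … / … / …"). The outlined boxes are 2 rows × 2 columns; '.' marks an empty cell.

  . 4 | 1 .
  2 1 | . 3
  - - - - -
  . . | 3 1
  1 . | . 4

Step 1. [r4c3∈{2}] r4c3 has the single candidate 2. So r4c3=2.
Step 2. [r1c4∈{2}] r1c4's peers cover all but 2. So r1c4=2.
Step 3. [r2c3∈{4}] r2c3 has the single candidate 4, so r2c3=4.
Step 4. [r3c1∈{4}] nothing but 4 survives at r3c1 ⇒ r3c1=4.
Step 5. [r3c2∈{2}] only 2 remains possible at r3c2. So r3c2=2.
Step 6. [r4c2∈{3}] r4c2 has the single candidate 3, so r4c2=3.
Step 7. [r1c1∈{3}] r1c1 has the single candidate 3. So r1c1=3.

Answer: 3 4 1 2 / 2 1 4 3 / 4 2 3 1 / 1 3 2 4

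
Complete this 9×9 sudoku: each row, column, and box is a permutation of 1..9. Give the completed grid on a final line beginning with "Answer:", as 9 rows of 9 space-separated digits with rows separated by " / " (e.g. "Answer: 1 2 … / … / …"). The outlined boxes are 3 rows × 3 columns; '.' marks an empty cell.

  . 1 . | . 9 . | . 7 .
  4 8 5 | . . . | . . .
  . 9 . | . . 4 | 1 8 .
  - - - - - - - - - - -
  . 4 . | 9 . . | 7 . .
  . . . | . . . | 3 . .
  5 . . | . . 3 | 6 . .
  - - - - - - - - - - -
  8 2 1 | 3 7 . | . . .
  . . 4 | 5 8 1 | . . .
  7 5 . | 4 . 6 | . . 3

Step 1. [r9c5∈{2}] only 2 remains possible at r9c5, so r9c5=2.
Step 2. [r3c3∈{2,3,6,7}] r3c3 is the only open cell in box 1 admitting 7 ⇒ r3c3=7.
Step 3. [r9c3∈{9}] only 9 remains possible at r9c3, so r9c3=9.
Step 4. [r5c1∈{1,2,6,9}] across col 1, 9 lands solely at r5c1. So r5c1=9.
Step 5. [r4c1∈{1,2,3,6}] r4c1 is the only open cell in col 1 admitting 1 ⇒ r4c1=1.
Step 6. [r2c8∈{2,3,6,9}] 3 has one home in col 8: r2c8 ⇒ r2c8=3.
Step 7. [r4c3∈{2,3,6,8}] across row 4, 3 lands solely at r4c3 ⇒ r4c3=3.
Step 8. [r4c5∈{5,6}] row 4 places 6 nowhere but r4c5 ⇒ r4c5=6.
Step 9. [r1c1∈{2,3,6}] row 1 places 3 nowhere but r1c1, so r1c1=3.
Step 10. [r8c1∈{6}] nothing but 6 survives at r8c1, so r8c1=6.
Step 11. [r1c3∈{2,6}] box 1 places 6 nowhere but r1c3 ⇒ r1c3=6.
Step 12. [r7c8∈{4,5,6,9}] across col 8, 6 lands solely at r7c8 ⇒ r7c8=6.
Step 13. [r2c5∈{1}] nothing but 1 survives at r2c5. So r2c5=1.
Step 14. [r6c5∈{4}] only 4 remains possible at r6c5. So r6c5=4.
Step 15. [r5c5∈{5}] r5c5 is down to just 5. So r5c5=5.
Step 16. [r3c9∈{2,5,6}] 5 has one home in row 3: r3c9, so r3c9=5.
Step 17. [r5c8∈{1,2,4}] col 8 places 4 nowhere but r5c8, so r5c8=4.
Step 18. [r2c9∈{2,6,9}] r2c9 is the only open cell in col 9 admitting 6 ⇒ r2c9=6.
Step 19. [r2c7∈{2,9}] r2c7 is the only open cell in row 2 admitting 9 ⇒ r2c7=9.
Step 20. [r8c7∈{2}] r8c7's peers cover all but 2, so r8c7=2.
Step 21. [r1c9∈{2,4}] r1c9 is the only open cell in box 3 admitting 2, so r1c9=2.
Step 22. [r8c8∈{9}] r8c8 has the single candidate 9. So r8c8=9.
Step 23. [r4c9∈{8}] r4c9 has the single candidate 8 ⇒ r4c9=8.
Step 24. [r4c6∈{2}] r4c6 is down to just 2 ⇒ r4c6=2.
Step 25. [r1c4∈{8}] r1c4's peers cover all but 8, so r1c4=8.
Step 26. [r5c9∈{1}] r5c9's peers cover all but 1. So r5c9=1.
Step 27. [r5c4∈{7}] nothing but 7 survives at r5c4 ⇒ r5c4=7.
Step 28. [r6c3∈{2,8}] in row 6, 8 fits only at r6c3 ⇒ r6c3=8.
Step 29. [r3c1∈{2}] r3c1 has the single candidate 2, so r3c1=2.
Step 30. [r7c9∈{4}] r7c9 has the single candidate 4 ⇒ r7c9=4.
Step 31. [r8c9∈{7}] r8c9's peers cover all but 7. So r8c9=7.
Step 32. [r4c8∈{5}] r4c8's peers cover all but 5. So r4c8=5.
Step 33. [r3c4∈{6}] only 6 remains possible at r3c4, so r3c4=6.
Step 34. [r1c6∈{5}] nothing but 5 survives at r1c6, so r1c6=5.
Step 35. [r7c6∈{9}] r7c6 is down to just 9 ⇒ r7c6=9.
Step 36. [r9c7∈{8}] only 8 remains possible at r9c7 ⇒ r9c7=8.
Step 37. [r2c4∈{2}] r2c4 is down to just 2, so r2c4=2.
Step 38. [r8c2∈{3}] r8c2 has the single candidate 3, so r8c2=3.
Step 39. [r3c5∈{3}] r3c5's peers cover all but 3, so r3c5=3.
Step 40. [r5c3∈{2}] only 2 remains possible at r5c3, so r5c3=2.
Step 41. [r6c2∈{7}] r6c2 is down to just 7 ⇒ r6c2=7.
Step 42. [r1c7∈{4}] r1c7 is down to just 4. So r1c7=4.
Step 43. [r5c2∈{6}] r5c2 is down to just 6. So r5c2=6.
Step 44. [r7c7∈{5}] nothing but 5 survives at r7c7. So r7c7=5.
Step 45. [r6c4∈{1}] nothing but 1 survives at r6c4. So r6c4=1.
Step 46. [r6c8∈{2}] r6c8's peers cover all but 2. So r6c8=2.
Step 47. [r9c8∈{1}] r9c8's peers cover all but 1, so r9c8=1.
Step 48. [r2c6∈{7}] r2c6 is down to just 7 ⇒ r2c6=7.
Step 49. [r6c9∈{9}] r6c9 has the single candidate 9, so r6c9=9.
Step 50. [r5c6∈{8}] nothing but 8 survives at r5c6. So r5c6=8.

Answer: 3 1 6 8 9 5 4 7 2 / 4 8 5 2 1 7 9 3 6 / 2 9 7 6 3 4 1 8 5 / 1 4 3 9 6 2 7 5 8 / 9 6 2 7 5 8 3 4 1 / 5 7 8 1 4 3 6 2 9 / 8 2 1 3 7 9 5 6 4 / 6 3 4 5 8 1 2 9 7 / 7 5 9 4 2 6 8 1 3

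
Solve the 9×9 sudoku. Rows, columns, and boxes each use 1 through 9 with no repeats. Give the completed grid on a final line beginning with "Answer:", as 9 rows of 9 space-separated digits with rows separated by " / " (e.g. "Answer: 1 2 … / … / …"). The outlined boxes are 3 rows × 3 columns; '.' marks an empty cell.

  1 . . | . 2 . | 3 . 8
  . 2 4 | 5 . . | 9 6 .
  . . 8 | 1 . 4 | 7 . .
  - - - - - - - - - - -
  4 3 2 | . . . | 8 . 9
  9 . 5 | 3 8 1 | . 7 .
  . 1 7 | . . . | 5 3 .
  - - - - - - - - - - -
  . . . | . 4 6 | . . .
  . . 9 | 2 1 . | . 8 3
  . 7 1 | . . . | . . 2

Step 1. [r5c2∈{6}] r5c2 is down to just 6. So r5c2=6.
Step 2. [r3c9∈{5}] r3c9's peers cover all but 5 ⇒ r3c9=5.
Step 3. [r8c6∈{5,7}] across row 8, 7 lands solely at r8c6. So r8c6=7.
Step 4. [r1c6∈{9}] only 9 remains possible at r1c6. So r1c6=9.
Step 5. [r7c2∈{5,8}] r7c2 is the only open cell in col 2 admitting 8, so r7c2=8.
Step 6. [r7c4∈{9}] r7c4 is down to just 9, so r7c4=9.
Step 7. [r1c4∈{6,7}] across row 1, 7 lands solely at r1c4, so r1c4=7.
Step 8. [r3c5∈{3,6}] r3c5 is the only open cell in box 2 admitting 6, so r3c5=6.
Step 9. [r2c5∈{3}] r2c5 is down to just 3. So r2c5=3.
Step 10. [r9c5∈{5}] nothing but 5 survives at r9c5, so r9c5=5.
Step 11. [r7c7∈{1}] r7c7 has the single candidate 1. So r7c7=1.
Step 12. [r5c9∈{4}] r5c9 has the single candidate 4. So r5c9=4.
Step 13. [r3c1∈{3}] r3c1's peers cover all but 3 ⇒ r3c1=3.
Step 14. [r9c1∈{6}] r9c1 has the single candidate 6 ⇒ r9c1=6.
Step 15. [r8c1∈{5}] nothing but 5 survives at r8c1, so r8c1=5.
Step 16. [r9c7∈{4}] nothing but 4 survives at r9c7, so r9c7=4.
Step 17. [r9c6∈{3,8}] in row 9, 3 fits only at r9c6. So r9c6=3.
Step 18. [r6c4∈{4,6}] across row 6, 4 lands solely at r6c4 ⇒ r6c4=4.
Step 19. [r7c8∈{5}] r7c8's peers cover all but 5, so r7c8=5.
Step 20. [r1c8∈{4}] only 4 remains possible at r1c8. So r1c8=4.
Step 21. [r6c5∈{9}] r6c5's peers cover all but 9. So r6c5=9.
Step 22. [r8c7∈{6}] r8c7 is down to just 6 ⇒ r8c7=6.
Step 23. [r2c1∈{7}] r2c1's peers cover all but 7. So r2c1=7.
Step 24. [r1c3∈{6}] r1c3 is down to just 6, so r1c3=6.
Step 25. [r2c9∈{1}] r2c9's peers cover all but 1, so r2c9=1.
Step 26. [r7c9∈{7}] r7c9 is down to just 7 ⇒ r7c9=7.
Step 27. [r9c4∈{8}] r9c4's peers cover all but 8 ⇒ r9c4=8.
Step 28. [r4c6∈{5}] r4c6 has the single candidate 5. So r4c6=5.
Step 29. [r6c6∈{2}] only 2 remains possible at r6c6, so r6c6=2.
Step 30. [r3c2∈{9}] r3c2 is down to just 9 ⇒ r3c2=9.
Step 31. [r3c8∈{2}] r3c8 has the single candidate 2. So r3c8=2.
Step 32. [r8c2∈{4}] nothing but 4 survives at r8c2. So r8c2=4.
Step 33. [r4c4∈{6}] r4c4 is down to just 6, so r4c4=6.
Step 34. [r2c6∈{8}] nothing but 8 survives at r2c6 ⇒ r2c6=8.
Step 35. [r6c1∈{8}] only 8 remains possible at r6c1, so r6c1=8.
Step 36. [r5c7∈{2}] nothing but 2 survives at r5c7, so r5c7=2.
Step 37. [r9c8∈{9}] nothing but 9 survives at r9c8, so r9c8=9.
Step 38. [r7c1∈{2}] nothing but 2 survives at r7c1, so r7c1=2.
Step 39. [r6c9∈{6}] nothing but 6 survives at r6c9 ⇒ r6c9=6.
Step 40. [r4c8∈{1}] r4c8 has the single candidate 1, so r4c8=1.
Step 41. [r1c2∈{5}] nothing but 5 survives at r1c2, so r1c2=5.
Step 42. [r4c5∈{7}] r4c5's peers cover all but 7 ⇒ r4c5=7.
Step 43. [r7c3∈{3}] r7c3 is down to just 3. So r7c3=3.

Answer: 1 5 6 7 2 9 3 4 8 / 7 2 4 5 3 8 9 6 1 / 3 9 8 1 6 4 7 2 5 / 4 3 2 6 7 5 8 1 9 / 9 6 5 3 8 1 2 7 4 / 8 1 7 4 9 2 5 3 6 / 2 8 3 9 4 6 1 5 7 / 5 4 9 2 1 7 6 8 3 / 6 7 1 8 5 3 4 9 2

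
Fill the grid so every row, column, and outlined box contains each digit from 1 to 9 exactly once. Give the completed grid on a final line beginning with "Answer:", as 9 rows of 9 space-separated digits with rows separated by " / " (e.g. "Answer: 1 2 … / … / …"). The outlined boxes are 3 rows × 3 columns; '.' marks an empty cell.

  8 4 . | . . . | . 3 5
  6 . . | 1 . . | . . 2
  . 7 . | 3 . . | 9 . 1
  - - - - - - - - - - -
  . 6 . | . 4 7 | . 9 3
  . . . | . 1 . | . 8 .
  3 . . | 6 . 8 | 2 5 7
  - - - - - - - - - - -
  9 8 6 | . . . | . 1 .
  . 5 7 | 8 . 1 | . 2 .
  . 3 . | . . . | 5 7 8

Step 1. [r6c5∈{9}] r6c5 has the single candidate 9. So r6c5=9.
Step 2. [r5c2∈{2,9}] col 2 places 2 nowhere but r5c2 ⇒ r5c2=2.
Step 3. [r7c9∈{4}] r7c9 has the single candidate 4, so r7c9=4.
Step 4. [r1c3∈{1,2,9}] in row 1, 1 fits only at r1c3. So r1c3=1.
Step 5. [r9c4∈{2,4,9}] across col 4, 4 lands solely at r9c4 ⇒ r9c4=4.
Step 6. [r5c4∈{5}] r5c4 has the single candidate 5, so r5c4=5.
Step 7. [r5c7∈{4,6}] r5c7 is the only open cell in box 6 admitting 4. So r5c7=4.
Step 8. [r3c5∈{2,5,6,8}] across row 3, 8 lands solely at r3c5, so r3c5=8.
Step 9. [r9c3∈{2}] r9c3 is down to just 2, so r9c3=2.
Step 10. [r1c4∈{2,7,9}] 9 has one home in col 4: r1c4 ⇒ r1c4=9.
Step 11. [r3c3∈{5}] r3c3 is down to just 5. So r3c3=5.
Step 12. [r3c8∈{4,6}] in col 8, 6 fits only at r3c8, so r3c8=6.
Step 13. [r7c7∈{3}] r7c7 is down to just 3, so r7c7=3.
Step 14. [r9c5∈{6}] only 6 remains possible at r9c5, so r9c5=6.
Step 15. [r7c4∈{2,7}] in col 4, 7 fits only at r7c4. So r7c4=7.
Step 16. [r1c7∈{7}] r1c7 has the single candidate 7. So r1c7=7.
Step 17. [r1c5∈{2}] r1c5 is down to just 2, so r1c5=2.
Step 18. [r7c5∈{5}] only 5 remains possible at r7c5, so r7c5=5.
Step 19. [r5c3∈{9}] r5c3 is down to just 9 ⇒ r5c3=9.
Step 20. [r4c1∈{1,5}] across row 4, 5 lands solely at r4c1. So r4c1=5.
Step 21. [r8c7∈{6}] r8c7 has the single candidate 6, so r8c7=6.
Step 22. [r2c8∈{4}] r2c8's peers cover all but 4, so r2c8=4.
Step 23. [r3c6∈{4}] r3c6 has the single candidate 4, so r3c6=4.
Step 24. [r4c3∈{8}] r4c3 has the single candidate 8. So r4c3=8.
Step 25. [r5c9∈{6}] r5c9's peers cover all but 6. So r5c9=6.
Step 26. [r2c5∈{7}] r2c5 has the single candidate 7. So r2c5=7.
Step 27. [r8c9∈{9}] nothing but 9 survives at r8c9 ⇒ r8c9=9.
Step 28. [r4c4∈{2}] r4c4 is down to just 2. So r4c4=2.
Step 29. [r6c3∈{4}] only 4 remains possible at r6c3, so r6c3=4.
Step 30. [r3c1∈{2}] only 2 remains possible at r3c1, so r3c1=2.
Step 31. [r2c6∈{5}] nothing but 5 survives at r2c6 ⇒ r2c6=5.
Step 32. [r8c5∈{3}] nothing but 3 survives at r8c5, so r8c5=3.
Step 33. [r2c3∈{3}] only 3 remains possible at r2c3. So r2c3=3.
Step 34. [r5c6∈{3}] only 3 remains possible at r5c6, so r5c6=3.
Step 35. [r7c6∈{2}] nothing but 2 survives at r7c6, so r7c6=2.
Step 36. [r2c7∈{8}] r2c7's peers cover all but 8 ⇒ r2c7=8.
Step 37. [r2c2∈{9}] only 9 remains possible at r2c2, so r2c2=9.
Step 38. [r4c7∈{1}] nothing but 1 survives at r4c7, so r4c7=1.
Step 39. [r8c1∈{4}] nothing but 4 survives at r8c1, so r8c1=4.
Step 40. [r1c6∈{6}] r1c6's peers cover all but 6, so r1c6=6.
Step 41. [r9c1∈{1}] only 1 remains possible at r9c1. So r9c1=1.
Step 42. [r9c6∈{9}] only 9 remains possible at r9c6 ⇒ r9c6=9.
Step 43. [r6c2∈{1}] nothing but 1 survives at r6c2 ⇒ r6c2=1.
Step 44. [r5c1∈{7}] only 7 remains possible at r5c1, so r5c1=7.

Answer: 8 4 1 9 2 6 7 3 5 / 6 9 3 1 7 5 8 4 2 / 2 7 5 3 8 4 9 6 1 / 5 6 8 2 4 7 1 9 3 / 7 2 9 5 1 3 4 8 6 / 3 1 4 6 9 8 2 5 7 / 9 8 6 7 5 2 3 1 4 / 4 5 7 8 3 1 6 2 9 / 1 3 2 4 6 9 5 7 8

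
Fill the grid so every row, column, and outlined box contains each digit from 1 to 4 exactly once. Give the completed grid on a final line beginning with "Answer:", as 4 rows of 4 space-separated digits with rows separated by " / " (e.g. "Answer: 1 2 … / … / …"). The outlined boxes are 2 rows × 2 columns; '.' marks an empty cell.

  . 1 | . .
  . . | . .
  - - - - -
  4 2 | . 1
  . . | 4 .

Step 1. [r3c3∈{3}] r3c3's peers cover all but 3, so r3c3=3.
Step 2. [r1c3∈{2}] r1c3 has the single candidate 2. So r1c3=2.
Step 3. [r1c1∈{3}] r1c1 is down to just 3. So r1c1=3.
Step 4. [r2c4∈{3,4}] in row 2, 3 fits only at r2c4. So r2c4=3.
Step 5. [r2c2∈{4}] r2c2 has the single candidate 4, so r2c2=4.
Step 6. [r4c2∈{3}] r4c2's peers cover all but 3 ⇒ r4c2=3.
Step 7. [r1c4∈{4}] r1c4 has the single candidate 4 ⇒ r1c4=4.
Step 8. [r2c3∈{1}] only 1 remains possible at r2c3. So r2c3=1.
Step 9. [r2c1∈{2}] r2c1's peers cover all but 2. So r2c1=2.
Step 10. [r4c1∈{1}] r4c1 has the single candidate 1. So r4c1=1.
Step 11. [r4c4∈{2}] r4c4 has the single candidate 2, so r4c4=2.

Answer: 3 1 2 4 / 2 4 1 3 / 4 2 3 1 / 1 3 4 2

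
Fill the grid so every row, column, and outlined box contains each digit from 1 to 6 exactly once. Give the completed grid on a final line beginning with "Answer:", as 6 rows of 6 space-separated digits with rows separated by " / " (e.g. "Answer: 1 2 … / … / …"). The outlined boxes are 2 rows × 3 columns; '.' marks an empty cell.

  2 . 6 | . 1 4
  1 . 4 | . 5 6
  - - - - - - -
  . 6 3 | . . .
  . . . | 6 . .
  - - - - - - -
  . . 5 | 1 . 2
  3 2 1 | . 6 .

Step 1. [r6c4∈{4,5}] 4 has one home in row 6: r6c4. So r6c4=4.
Step 2. [r3c4∈{2,5}] in col 4, 5 fits only at r3c4, so r3c4=5.
Step 3. [r3c1∈{4}] r3c1 has the single candidate 4 ⇒ r3c1=4.
Step 4. [r4c2∈{1,5}] col 2 places 1 nowhere but r4c2 ⇒ r4c2=1.
Step 5. [r1c4∈{3}] r1c4's peers cover all but 3. So r1c4=3.
Step 6. [r4c5∈{2,3,4}] in row 4, 4 fits only at r4c5 ⇒ r4c5=4.
Step 7. [r5c1∈{6}] r5c1 has the single candidate 6 ⇒ r5c1=6.
Step 8. [r2c2∈{3}] r2c2 has the single candidate 3, so r2c2=3.
Step 9. [r5c2∈{4}] only 4 remains possible at r5c2, so r5c2=4.
Step 10. [r1c2∈{5}] only 5 remains possible at r1c2. So r1c2=5.
Step 11. [r3c5∈{2}] r3c5 is down to just 2. So r3c5=2.
Step 12. [r4c6∈{3}] r4c6 has the single candidate 3. So r4c6=3.
Step 13. [r4c3∈{2}] r4c3's peers cover all but 2. So r4c3=2.
Step 14. [r3c6∈{1}] r3c6 has the single candidate 1 ⇒ r3c6=1.
Step 15. [r5c5∈{3}] only 3 remains possible at r5c5, so r5c5=3.
Step 16. [r4c1∈{5}] nothing but 5 survives at r4c1 ⇒ r4c1=5.
Step 17. [r2c4∈{2}] r2c4 is down to just 2. So r2c4=2.
Step 18. [r6c6∈{5}] r6c6 is down to just 5 ⇒ r6c6=5.

Answer: 2 5 6 3 1 4 / 1 3 4 2 5 6 / 4 6 3 5 2 1 / 5 1 2 6 4 3 / 6 4 5 1 3 2 / 3 2 1 4 6 5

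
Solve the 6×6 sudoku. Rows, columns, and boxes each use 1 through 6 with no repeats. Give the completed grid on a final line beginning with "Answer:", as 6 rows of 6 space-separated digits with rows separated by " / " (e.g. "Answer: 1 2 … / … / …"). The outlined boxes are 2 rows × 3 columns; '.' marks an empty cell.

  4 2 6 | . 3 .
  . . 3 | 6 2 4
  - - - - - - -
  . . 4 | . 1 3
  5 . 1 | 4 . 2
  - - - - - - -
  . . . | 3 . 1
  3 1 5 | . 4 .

Step 1. [r3c2∈{6}] r3c2's peers cover all but 6 ⇒ r3c2=6.
Step 2. [r5c1∈{2,6}] across col 1, 6 lands solely at r5c1, so r5c1=6.
Step 3. [r3c4∈{5}] r3c4 is down to just 5, so r3c4=5.
Step 4. [r1c6∈{5}] r1c6's peers cover all but 5, so r1c6=5.
Step 5. [r2c2∈{5}] r2c2's peers cover all but 5 ⇒ r2c2=5.
Step 6. [r1c4∈{1}] r1c4's peers cover all but 1, so r1c4=1.
Step 7. [r2c1∈{1}] r2c1 is down to just 1. So r2c1=1.
Step 8. [r5c3∈{2}] r5c3's peers cover all but 2, so r5c3=2.
Step 9. [r6c4∈{2}] r6c4 is down to just 2, so r6c4=2.
Step 10. [r4c2∈{3}] only 3 remains possible at r4c2, so r4c2=3.
Step 11. [r4c5∈{6}] r4c5's peers cover all but 6 ⇒ r4c5=6.
Step 12. [r6c6∈{6}] r6c6's peers cover all but 6. So r6c6=6.
Step 13. [r3c1∈{2}] r3c1 is down to just 2, so r3c1=2.
Step 14. [r5c2∈{4}] nothing but 4 survives at r5c2 ⇒ r5c2=4.
Step 15. [r5c5∈{5}] r5c5 has the single candidate 5, so r5c5=5.

Answer: 4 2 6 1 3 5 / 1 5 3 6 2 4 / 2 6 4 5 1 3 / 5 3 1 4 6 2 / 6 4 2 3 5 1 / 3 1 5 2 4 6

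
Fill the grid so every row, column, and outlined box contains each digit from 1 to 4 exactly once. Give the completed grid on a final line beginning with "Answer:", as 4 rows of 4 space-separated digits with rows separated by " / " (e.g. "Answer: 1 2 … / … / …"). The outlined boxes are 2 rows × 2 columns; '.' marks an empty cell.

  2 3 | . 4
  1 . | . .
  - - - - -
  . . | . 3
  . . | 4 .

Step 1. [r4c4∈{1,2}] col 4 places 1 nowhere but r4c4. So r4c4=1.
Step 2. [r3c3∈{2}] nothing but 2 survives at r3c3, so r3c3=2.
Step 3. [r3c1∈{4}] nothing but 4 survives at r3c1 ⇒ r3c1=4.
Step 4. [r4c1∈{3}] r4c1's peers cover all but 3 ⇒ r4c1=3.
Step 5. [r1c3∈{1}] nothing but 1 survives at r1c3 ⇒ r1c3=1.
Step 6. [r2c4∈{2}] only 2 remains possible at r2c4 ⇒ r2c4=2.
Step 7. [r2c3∈{3}] r2c3 has the single candidate 3. So r2c3=3.
Step 8. [r3c2∈{1}] r3c2 has the single candidate 1. So r3c2=1.
Step 9. [r2c2∈{4}] r2c2 is down to just 4 ⇒ r2c2=4.
Step 10. [r4c2∈{2}] r4c2 is down to just 2 ⇒ r4c2=2.

Answer: 2 3 1 4 / 1 4 3 2 / 4 1 2 3 / 3 2 4 1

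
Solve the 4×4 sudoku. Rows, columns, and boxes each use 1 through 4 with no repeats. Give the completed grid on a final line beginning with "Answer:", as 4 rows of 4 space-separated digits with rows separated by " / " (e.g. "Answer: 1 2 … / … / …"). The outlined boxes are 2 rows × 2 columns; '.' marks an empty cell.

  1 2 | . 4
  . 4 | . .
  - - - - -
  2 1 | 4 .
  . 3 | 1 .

Step 1. [r2c1∈{3}] only 3 remains possible at r2c1. So r2c1=3.
Step 2. [r2c4∈{1,2}] in row 2, 1 fits only at r2c4. So r2c4=1.
Step 3. [r3c4∈{3}] r3c4 has the single candidate 3 ⇒ r3c4=3.
Step 4. [r4c4∈{2}] nothing but 2 survives at r4c4 ⇒ r4c4=2.
Step 5. [r1c3∈{3}] r1c3 is down to just 3 ⇒ r1c3=3.
Step 6. [r4c1∈{4}] r4c1 has the single candidate 4. So r4c1=4.
Step 7. [r2c3∈{2}] r2c3 has the single candidate 2. So r2c3=2.

Answer: 1 2 3 4 / 3 4 2 1 / 2 1 4 3 / 4 3 1 2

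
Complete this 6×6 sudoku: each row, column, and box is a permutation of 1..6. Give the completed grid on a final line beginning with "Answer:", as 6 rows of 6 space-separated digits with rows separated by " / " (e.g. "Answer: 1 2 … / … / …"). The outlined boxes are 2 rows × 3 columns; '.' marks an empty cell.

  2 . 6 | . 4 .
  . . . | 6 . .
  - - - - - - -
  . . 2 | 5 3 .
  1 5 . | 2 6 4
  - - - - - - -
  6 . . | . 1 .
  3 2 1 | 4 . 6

Step 1. [r1c6∈{1,3,5}] 5 has one home in row 1: r1c6 ⇒ r1c6=5.
Step 2. [r1c4∈{1,3}] r1c4 is the only open cell in col 4 admitting 1, so r1c4=1.
Step 3. [r2c6∈{2,3}] 3 has one home in box 2: r2c6. So r2c6=3.
Step 4. [r5c2∈{4}] r5c2 is down to just 4, so r5c2=4.
Step 5. [r2c3∈{4,5}] r2c3 is the only open cell in col 3 admitting 4. So r2c3=4.
Step 6. [r5c6∈{2}] nothing but 2 survives at r5c6, so r5c6=2.
Step 7. [r2c1∈{5}] r2c1 is down to just 5. So r2c1=5.
Step 8. [r3c2∈{6}] nothing but 6 survives at r3c2, so r3c2=6.
Step 9. [r6c5∈{5}] only 5 remains possible at r6c5. So r6c5=5.
Step 10. [r3c6∈{1}] r3c6 has the single candidate 1. So r3c6=1.
Step 11. [r5c3∈{5}] nothing but 5 survives at r5c3 ⇒ r5c3=5.
Step 12. [r4c3∈{3}] nothing but 3 survives at r4c3. So r4c3=3.
Step 13. [r5c4∈{3}] nothing but 3 survives at r5c4. So r5c4=3.
Step 14. [r2c5∈{2}] nothing but 2 survives at r2c5. So r2c5=2.
Step 15. [r2c2∈{1}] only 1 remains possible at r2c2 ⇒ r2c2=1.
Step 16. [r1c2∈{3}] nothing but 3 survives at r1c2 ⇒ r1c2=3.
Step 17. [r3c1∈{4}] r3c1 is down to just 4, so r3c1=4.

Answer: 2 3 6 1 4 5 / 5 1 4 6 2 3 / 4 6 2 5 3 1 / 1 5 3 2 6 4 / 6 4 5 3 1 2 / 3 2 1 4 5 6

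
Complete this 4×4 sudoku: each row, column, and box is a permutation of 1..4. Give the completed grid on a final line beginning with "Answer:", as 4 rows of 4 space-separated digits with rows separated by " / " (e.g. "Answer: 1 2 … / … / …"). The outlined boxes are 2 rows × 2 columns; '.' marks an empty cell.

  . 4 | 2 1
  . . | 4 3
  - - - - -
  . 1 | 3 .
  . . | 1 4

Step 1. [r4c2∈{2,3}] in col 2, 3 fits only at r4c2 ⇒ r4c2=3.
Step 2. [r4c1∈{2}] r4c1 is down to just 2. So r4c1=2.
Step 3. [r2c1∈{1}] nothing but 1 survives at r2c1. So r2c1=1.
Step 4. [r2c2∈{2}] r2c2's peers cover all but 2, so r2c2=2.
Step 5. [r3c4∈{2}] r3c4 has the single candidate 2. So r3c4=2.
Step 6. [r1c1∈{3}] r1c1 has the single candidate 3 ⇒ r1c1=3.
Step 7. [r3c1∈{4}] r3c1 is down to just 4, so r3c1=4.

Answer: 3 4 2 1 / 1 2 4 3 / 4 1 3 2 / 2 3 1 4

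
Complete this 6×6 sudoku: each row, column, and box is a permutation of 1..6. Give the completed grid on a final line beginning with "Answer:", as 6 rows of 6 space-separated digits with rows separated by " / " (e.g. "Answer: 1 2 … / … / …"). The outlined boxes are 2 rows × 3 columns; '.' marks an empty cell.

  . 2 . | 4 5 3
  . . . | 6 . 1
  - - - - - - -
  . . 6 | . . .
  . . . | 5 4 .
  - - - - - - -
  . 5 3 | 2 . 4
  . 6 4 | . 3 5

Step 1. [r5c1∈{1}] nothing but 1 survives at r5c1 ⇒ r5c1=1.
Step 2. [r3c1∈{2,3,4,5}] row 3 places 5 nowhere but r3c1 ⇒ r3c1=5.
Step 3. [r3c5∈{1,2}] r3c5 is the only open cell in col 5 admitting 1. So r3c5=1.
Step 4. [r4c3∈{1,2}] 2 has one home in col 3: r4c3 ⇒ r4c3=2.
Step 5. [r4c1∈{3}] r4c1 has the single candidate 3. So r4c1=3.
Step 6. [r2c2∈{3,4}] 3 has one home in row 2: r2c2 ⇒ r2c2=3.
Step 7. [r1c3∈{1}] r1c3 has the single candidate 1. So r1c3=1.
Step 8. [r1c1∈{6}] nothing but 6 survives at r1c1, so r1c1=6.
Step 9. [r6c1∈{2}] only 2 remains possible at r6c1 ⇒ r6c1=2.
Step 10. [r2c5∈{2}] nothing but 2 survives at r2c5 ⇒ r2c5=2.
Step 11. [r6c4∈{1}] r6c4's peers cover all but 1. So r6c4=1.
Step 12. [r2c3∈{5}] r2c3 is down to just 5 ⇒ r2c3=5.
Step 13. [r4c2∈{1}] only 1 remains possible at r4c2, so r4c2=1.
Step 14. [r4c6∈{6}] nothing but 6 survives at r4c6, so r4c6=6.
Step 15. [r3c6∈{2}] only 2 remains possible at r3c6. So r3c6=2.
Step 16. [r5c5∈{6}] r5c5's peers cover all but 6. So r5c5=6.
Step 17. [r3c4∈{3}] only 3 remains possible at r3c4. So r3c4=3.
Step 18. [r2c1∈{4}] r2c1 has the single candidate 4. So r2c1=4.
Step 19. [r3c2∈{4}] r3c2's peers cover all but 4, so r3c2=4.

Answer: 6 2 1 4 5 3 / 4 3 5 6 2 1 / 5 4 6 3 1 2 / 3 1 2 5 4 6 / 1 5 3 2 6 4 / 2 6 4 1 3 5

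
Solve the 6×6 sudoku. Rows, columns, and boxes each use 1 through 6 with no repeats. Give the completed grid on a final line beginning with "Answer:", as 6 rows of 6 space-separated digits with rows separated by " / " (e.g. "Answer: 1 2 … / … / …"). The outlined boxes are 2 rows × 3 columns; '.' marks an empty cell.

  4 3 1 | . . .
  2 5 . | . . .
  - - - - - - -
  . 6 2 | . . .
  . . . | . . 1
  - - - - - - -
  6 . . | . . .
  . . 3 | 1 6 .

Step 1. [r4c4∈{2,3,4,5,6}] across row 4, 6 lands solely at r4c4. So r4c4=6.
Step 2. [r4c5∈{2,3,4,5}] row 4 places 2 nowhere but r4c5. So r4c5=2.
Step 3. [r6c1∈{5}] only 5 remains possible at r6c1, so r6c1=5.
Step 4. [r5c3∈{4}] r5c3 has the single candidate 4 ⇒ r5c3=4.
Step 5. [r1c5∈{5}] nothing but 5 survives at r1c5 ⇒ r1c5=5.
Step 6. [r5c5∈{3}] r5c5's peers cover all but 3. So r5c5=3.
Step 7. [r6c6∈{2,4}] 4 has one home in row 6: r6c6, so r6c6=4.
Step 8. [r1c6∈{2,6}] 6 has one home in row 1: r1c6, so r1c6=6.
Step 9. [r5c6∈{2,5}] across col 6, 2 lands solely at r5c6. So r5c6=2.
Step 10. [r2c6∈{3}] r2c6 has the single candidate 3, so r2c6=3.
Step 11. [r3c4∈{3,4,5}] across col 4, 3 lands solely at r3c4 ⇒ r3c4=3.
Step 12. [r3c5∈{4}] nothing but 4 survives at r3c5 ⇒ r3c5=4.
Step 13. [r2c5∈{1}] nothing but 1 survives at r2c5, so r2c5=1.
Step 14. [r4c3∈{5}] r4c3's peers cover all but 5. So r4c3=5.
Step 15. [r2c3∈{6}] r2c3 has the single candidate 6. So r2c3=6.
Step 16. [r6c2∈{2}] nothing but 2 survives at r6c2. So r6c2=2.
Step 17. [r1c4∈{2}] r1c4's peers cover all but 2. So r1c4=2.
Step 18. [r3c6∈{5}] r3c6 is down to just 5 ⇒ r3c6=5.
Step 19. [r4c1∈{3}] r4c1's peers cover all but 3 ⇒ r4c1=3.
Step 20. [r4c2∈{4}] r4c2's peers cover all but 4. So r4c2=4.
Step 21. [r5c4∈{5}] r5c4's peers cover all but 5, so r5c4=5.
Step 22. [r2c4∈{4}] only 4 remains possible at r2c4 ⇒ r2c4=4.
Step 23. [r5c2∈{1}] r5c2 has the single candidate 1 ⇒ r5c2=1.
Step 24. [r3c1∈{1}] r3c1's peers cover all but 1. So r3c1=1.

Answer: 4 3 1 2 5 6 / 2 5 6 4 1 3 / 1 6 2 3 4 5 / 3 4 5 6 2 1 / 6 1 4 5 3 2 / 5 2 3 1 6 4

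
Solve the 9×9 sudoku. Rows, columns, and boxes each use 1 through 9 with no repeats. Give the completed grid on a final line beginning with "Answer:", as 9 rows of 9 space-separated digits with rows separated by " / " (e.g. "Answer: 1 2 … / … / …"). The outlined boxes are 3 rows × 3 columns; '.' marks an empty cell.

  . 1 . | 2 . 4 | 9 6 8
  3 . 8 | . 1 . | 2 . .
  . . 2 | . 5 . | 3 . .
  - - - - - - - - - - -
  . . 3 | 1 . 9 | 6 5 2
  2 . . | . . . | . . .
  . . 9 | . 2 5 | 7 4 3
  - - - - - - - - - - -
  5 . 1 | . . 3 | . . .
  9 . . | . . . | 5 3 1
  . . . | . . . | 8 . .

Step 1. [r2c8∈{7}] nothing but 7 survives at r2c8. So r2c8=7.
Step 2. [r2c6∈{6}] r2c6 has the single candidate 6. So r2c6=6.
Step 3. [r5c8∈{1,8,9}] in col 8, 8 fits only at r5c8, so r5c8=8.
Step 4. [r5c6∈{7}] r5c6 has the single candidate 7. So r5c6=7.
Step 5. [r1c1∈{7}] only 7 remains possible at r1c1 ⇒ r1c1=7.
Step 6. [r7c7∈{4}] nothing but 4 survives at r7c7, so r7c7=4.
Step 7. [r3c4∈{7,8,9}] in row 3, 7 fits only at r3c4, so r3c4=7.
Step 8. [r4c2∈{4,7,8}] in row 4, 7 fits only at r4c2 ⇒ r4c2=7.
Step 9. [r9c2∈{2,3,4,6}] across row 9, 3 lands solely at r9c2 ⇒ r9c2=3.
Step 10. [r3c9∈{4}] r3c9's peers cover all but 4, so r3c9=4.
Step 11. [r2c2∈{4,5,9}] r2c2 is the only open cell in row 2 admitting 4 ⇒ r2c2=4.
Step 12. [r3c1∈{6}] r3c1 is down to just 6, so r3c1=6.
Step 13. [r9c1∈{4}] r9c1 is down to just 4, so r9c1=4.
Step 14. [r4c5∈{4,8}] 4 has one home in row 4: r4c5, so r4c5=4.
Step 15. [r6c4∈{6,8}] 8 has one home in box 5: r6c4 ⇒ r6c4=8.
Step 16. [r6c2∈{6}] r6c2 is down to just 6, so r6c2=6.
Step 17. [r9c4∈{5,6,9}] row 9 places 5 nowhere but r9c4. So r9c4=5.
Step 18. [r5c4∈{3,6}] col 4 places 3 nowhere but r5c4 ⇒ r5c4=3.
Step 19. [r5c5∈{6}] r5c5's peers cover all but 6, so r5c5=6.
Step 20. [r5c9∈{9}] r5c9 is down to just 9, so r5c9=9.
Step 21. [r9c5∈{7,9}] the pair r9c3,r9c9 in row 9 locks {6,7} between them, so r9c5≠7.
Step 22. [r9c5∈{9}] r9c5's peers cover all but 9, so r9c5=9.
Step 23. [r9c8∈{2}] only 2 remains possible at r9c8. So r9c8=2.
Step 24. [r7c4∈{6}] r7c4 is down to just 6 ⇒ r7c4=6.
Step 25. [r9c9∈{6,7}] r9c9 is the only open cell in col 9 admitting 6, so r9c9=6.
Step 26. [r8c6∈{2,8}] r8c6 is the only open cell in col 6 admitting 2, so r8c6=2.
Step 27. [r8c2∈{8}] r8c2 has the single candidate 8 ⇒ r8c2=8.
Step 28. [r8c5∈{7}] r8c5 is down to just 7, so r8c5=7.
Step 29. [r5c2∈{5}] only 5 remains possible at r5c2. So r5c2=5.
Step 30. [r7c9∈{7}] r7c9 is down to just 7 ⇒ r7c9=7.
Step 31. [r1c5∈{3}] r1c5 has the single candidate 3 ⇒ r1c5=3.
Step 32. [r6c1∈{1}] only 1 remains possible at r6c1, so r6c1=1.
Step 33. [r7c5∈{8}] nothing but 8 survives at r7c5. So r7c5=8.
Step 34. [r3c6∈{8}] nothing but 8 survives at r3c6, so r3c6=8.
Step 35. [r4c1∈{8}] r4c1 is down to just 8 ⇒ r4c1=8.
Step 36. [r5c3∈{4}] only 4 remains possible at r5c3, so r5c3=4.
Step 37. [r5c7∈{1}] r5c7 has the single candidate 1, so r5c7=1.
Step 38. [r8c3∈{6}] r8c3's peers cover all but 6. So r8c3=6.
Step 39. [r3c8∈{1}] nothing but 1 survives at r3c8 ⇒ r3c8=1.
Step 40. [r2c9∈{5}] only 5 remains possible at r2c9, so r2c9=5.
Step 41. [r2c4∈{9}] r2c4's peers cover all but 9 ⇒ r2c4=9.
Step 42. [r9c6∈{1}] only 1 remains possible at r9c6, so r9c6=1.
Step 43. [r7c2∈{2}] only 2 remains possible at r7c2, so r7c2=2.
Step 44. [r8c4∈{4}] only 4 remains possible at r8c4, so r8c4=4.
Step 45. [r3c2∈{9}] only 9 remains possible at r3c2, so r3c2=9.
Step 46. [r7c8∈{9}] nothing but 9 survives at r7c8. So r7c8=9.
Step 47. [r9c3∈{7}] r9c3's peers cover all but 7, so r9c3=7.
Step 48. [r1c3∈{5}] only 5 remains possible at r1c3. So r1c3=5.

Answer: 7 1 5 2 3 4 9 6 8 / 3 4 8 9 1 6 2 7 5 / 6 9 2 7 5 8 3 1 4 / 8 7 3 1 4 9 6 5 2 / 2 5 4 3 6 7 1 8 9 / 1 6 9 8 2 5 7 4 3 / 5 2 1 6 8 3 4 9 7 / 9 8 6 4 7 2 5 3 1 / 4 3 7 5 9 1 8 2 6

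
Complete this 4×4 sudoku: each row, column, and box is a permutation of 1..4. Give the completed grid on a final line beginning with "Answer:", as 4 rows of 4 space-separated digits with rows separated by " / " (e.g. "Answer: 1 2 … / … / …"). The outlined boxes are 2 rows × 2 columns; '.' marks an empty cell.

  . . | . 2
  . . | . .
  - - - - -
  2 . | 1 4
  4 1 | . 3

Step 1. [r1c1∈{1,3}] r1c1 is the only open cell in row 1 admitting 1. So r1c1=1.
Step 2. [r2c1∈{3}] only 3 remains possible at r2c1 ⇒ r2c1=3.
Step 3. [r1c2∈{4}] r1c2 has the single candidate 4. So r1c2=4.
Step 4. [r2c2∈{2}] only 2 remains possible at r2c2 ⇒ r2c2=2.
Step 5. [r1c3∈{3}] nothing but 3 survives at r1c3, so r1c3=3.
Step 6. [r4c3∈{2}] r4c3 has the single candidate 2, so r4c3=2.
Step 7. [r2c3∈{4}] nothing but 4 survives at r2c3, so r2c3=4.
Step 8. [r2c4∈{1}] r2c4 has the single candidate 1, so r2c4=1.
Step 9. [r3c2∈{3}] r3c2 is down to just 3 ⇒ r3c2=3.

Answer: 1 4 3 2 / 3 2 4 1 / 2 3 1 4 / 4 1 2 3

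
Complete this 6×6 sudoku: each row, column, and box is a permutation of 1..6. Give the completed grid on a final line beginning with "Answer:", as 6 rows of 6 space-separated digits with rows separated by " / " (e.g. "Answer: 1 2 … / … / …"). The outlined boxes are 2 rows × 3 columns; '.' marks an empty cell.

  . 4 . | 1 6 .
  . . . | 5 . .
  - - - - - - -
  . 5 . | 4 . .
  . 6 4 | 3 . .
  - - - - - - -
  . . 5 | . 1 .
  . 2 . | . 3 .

Step 1. [r3c5∈{2}] r3c5 has the single candidate 2 ⇒ r3c5=2.
Step 2. [r6c4∈{6}] r6c4's peers cover all but 6, so r6c4=6.
Step 3. [r2c3∈{1,2,3,6}] 6 has one home in col 3: r2c3. So r2c3=6.
Step 4. [r1c3∈{2,3}] across col 3, 2 lands solely at r1c3, so r1c3=2.
Step 5. [r2c6∈{2,3,4}] r2c6 is the only open cell in row 2 admitting 2, so r2c6=2.
Step 6. [r2c2∈{1,3}] in col 2, 1 fits only at r2c2. So r2c2=1.
Step 7. [r2c1∈{3}] only 3 remains possible at r2c1. So r2c1=3.
Step 8. [r3c1∈{1}] nothing but 1 survives at r3c1 ⇒ r3c1=1.
Step 9. [r6c1∈{4}] r6c1 is down to just 4. So r6c1=4.
Step 10. [r4c5∈{5}] only 5 remains possible at r4c5 ⇒ r4c5=5.
Step 11. [r3c6∈{6}] r3c6's peers cover all but 6, so r3c6=6.
Step 12. [r5c6∈{4}] only 4 remains possible at r5c6, so r5c6=4.
Step 13. [r1c6∈{3}] only 3 remains possible at r1c6. So r1c6=3.
Step 14. [r3c3∈{3}] r3c3 has the single candidate 3 ⇒ r3c3=3.
Step 15. [r6c3∈{1}] r6c3's peers cover all but 1, so r6c3=1.
Step 16. [r1c1∈{5}] nothing but 5 survives at r1c1, so r1c1=5.
Step 17. [r2c5∈{4}] r2c5 is down to just 4. So r2c5=4.
Step 18. [r4c1∈{2}] r4c1 is down to just 2, so r4c1=2.
Step 19. [r5c4∈{2}] nothing but 2 survives at r5c4. So r5c4=2.
Step 20. [r4c6∈{1}] nothing but 1 survives at r4c6. So r4c6=1.
Step 21. [r5c2∈{3}] nothing but 3 survives at r5c2 ⇒ r5c2=3.
Step 22. [r5c1∈{6}] only 6 remains possible at r5c1 ⇒ r5c1=6.
Step 23. [r6c6∈{5}] only 5 remains possible at r6c6, so r6c6=5.

Answer: 5 4 2 1 6 3 / 3 1 6 5 4 2 / 1 5 3 4 2 6 / 2 6 4 3 5 1 / 6 3 5 2 1 4 / 4 2 1 6 3 5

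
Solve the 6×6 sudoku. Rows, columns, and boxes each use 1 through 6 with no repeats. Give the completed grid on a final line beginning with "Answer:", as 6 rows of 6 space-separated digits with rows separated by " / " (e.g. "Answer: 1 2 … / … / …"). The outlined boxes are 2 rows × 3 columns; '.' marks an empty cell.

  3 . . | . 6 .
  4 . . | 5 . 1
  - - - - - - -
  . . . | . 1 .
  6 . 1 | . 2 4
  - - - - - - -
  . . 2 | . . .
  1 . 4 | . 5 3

Step 1. [r4c2∈{3,5}] r4c2 is the only open cell in row 4 admitting 5, so r4c2=5.
Step 2. [r5c6∈{6}] r5c6's peers cover all but 6, so r5c6=6.
Step 3. [r2c2∈{2,6}] 2 has one home in row 2: r2c2 ⇒ r2c2=2.
Step 4. [r3c3∈{3}] r3c3's peers cover all but 3. So r3c3=3.
Step 5. [r1c4∈{2,4}] in row 1, 4 fits only at r1c4, so r1c4=4.
Step 6. [r5c5∈{4}] only 4 remains possible at r5c5. So r5c5=4.
Step 7. [r2c5∈{3}] nothing but 3 survives at r2c5 ⇒ r2c5=3.
Step 8. [r3c4∈{6}] r3c4 has the single candidate 6. So r3c4=6.
Step 9. [r5c1∈{5}] r5c1 is down to just 5, so r5c1=5.
Step 10. [r1c2∈{1}] r1c2's peers cover all but 1. So r1c2=1.
Step 11. [r3c2∈{4}] r3c2's peers cover all but 4, so r3c2=4.
Step 12. [r5c4∈{1}] r5c4's peers cover all but 1, so r5c4=1.
Step 13. [r6c2∈{6}] r6c2's peers cover all but 6. So r6c2=6.
Step 14. [r5c2∈{3}] only 3 remains possible at r5c2 ⇒ r5c2=3.
Step 15. [r1c3∈{5}] only 5 remains possible at r1c3 ⇒ r1c3=5.
Step 16. [r4c4∈{3}] r4c4 has the single candidate 3 ⇒ r4c4=3.
Step 17. [r1c6∈{2}] r1c6 has the single candidate 2 ⇒ r1c6=2.
Step 18. [r6c4∈{2}] only 2 remains possible at r6c4 ⇒ r6c4=2.
Step 19. [r2c3∈{6}] r2c3's peers cover all but 6. So r2c3=6.
Step 20. [r3c6∈{5}] nothing but 5 survives at r3c6, so r3c6=5.
Step 21. [r3c1∈{2}] r3c1 is down to just 2 ⇒ r3c1=2.

Answer: 3 1 5 4 6 2 / 4 2 6 5 3 1 / 2 4 3 6 1 5 / 6 5 1 3 2 4 / 5 3 2 1 4 6 / 1 6 4 2 5 3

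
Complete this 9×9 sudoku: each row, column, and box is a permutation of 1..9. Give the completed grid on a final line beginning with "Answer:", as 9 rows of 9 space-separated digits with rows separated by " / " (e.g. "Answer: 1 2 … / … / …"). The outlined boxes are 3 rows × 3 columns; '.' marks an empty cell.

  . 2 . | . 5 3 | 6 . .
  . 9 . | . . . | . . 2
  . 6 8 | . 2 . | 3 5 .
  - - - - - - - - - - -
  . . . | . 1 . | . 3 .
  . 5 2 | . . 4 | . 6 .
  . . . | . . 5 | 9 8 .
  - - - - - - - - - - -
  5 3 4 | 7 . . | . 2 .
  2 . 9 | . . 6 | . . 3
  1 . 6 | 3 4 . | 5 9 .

Step 1. [r4c3∈{7}] only 7 remains possible at r4c3. So r4c3=7.
Step 2. [r8c5∈{8}] r8c5 is down to just 8, so r8c5=8.
Step 3. [r1c3∈{1}] r1c3's peers cover all but 1 ⇒ r1c3=1.
Step 4. [r6c3∈{3}] r6c3 is down to just 3 ⇒ r6c3=3.
Step 5. [r4c7∈{2,4}] across col 7, 2 lands solely at r4c7 ⇒ r4c7=2.
Step 6. [r8c2∈{7}] only 7 remains possible at r8c2 ⇒ r8c2=7.
Step 7. [r9c9∈{7,8}] across row 9, 7 lands solely at r9c9, so r9c9=7.
Step 8. [r5c9∈{1}] r5c9 is down to just 1, so r5c9=1.
Step 9. [r6c9∈{4}] only 4 remains possible at r6c9, so r6c9=4.
Step 10. [r6c1∈{6}] r6c1's peers cover all but 6. So r6c1=6.
Step 11. [r4c4∈{6,8,9}] in row 4, 6 fits only at r4c4. So r4c4=6.
Step 12. [r3c9∈{9}] nothing but 9 survives at r3c9. So r3c9=9.
Step 13. [r1c9∈{8}] nothing but 8 survives at r1c9, so r1c9=8.
Step 14. [r5c5∈{3,7,9}] across row 5, 3 lands solely at r5c5 ⇒ r5c5=3.
Step 15. [r2c1∈{3,4,7}] in row 2, 3 fits only at r2c1, so r2c1=3.
Step 16. [r1c4∈{4,9}] row 1 places 9 nowhere but r1c4 ⇒ r1c4=9.
Step 17. [r5c4∈{8}] r5c4 has the single candidate 8, so r5c4=8.
Step 18. [r4c1∈{4,8,9}] in col 1, 8 fits only at r4c1. So r4c1=8.
Step 19. [r2c6∈{1,7,8}] across row 2, 8 lands solely at r2c6. So r2c6=8.
Step 20. [r3c6∈{1,7}] across col 6, 7 lands solely at r3c6 ⇒ r3c6=7.
Step 21. [r7c6∈{1,9}] r7c6 is the only open cell in col 6 admitting 1, so r7c6=1.
Step 22. [r3c4∈{1,4}] in row 3, 1 fits only at r3c4 ⇒ r3c4=1.
Step 23. [r2c4∈{4}] only 4 remains possible at r2c4. So r2c4=4.
Step 24. [r1c8∈{4,7}] 4 has one home in box 3: r1c8. So r1c8=4.
Step 25. [r2c8∈{1,7}] col 8 places 7 nowhere but r2c8, so r2c8=7.
Step 26. [r8c7∈{1,4}] r8c7 is the only open cell in row 8 admitting 4, so r8c7=4.
Step 27. [r5c7∈{7}] nothing but 7 survives at r5c7 ⇒ r5c7=7.
Step 28. [r2c7∈{1}] only 1 remains possible at r2c7. So r2c7=1.
Step 29. [r7c7∈{8}] r7c7's peers cover all but 8. So r7c7=8.
Step 30. [r2c3∈{5}] only 5 remains possible at r2c3 ⇒ r2c3=5.
Step 31. [r7c9∈{6}] r7c9's peers cover all but 6, so r7c9=6.
Step 32. [r9c2∈{8}] r9c2 is down to just 8, so r9c2=8.
Step 33. [r8c8∈{1}] r8c8 has the single candidate 1, so r8c8=1.
Step 34. [r2c5∈{6}] r2c5's peers cover all but 6 ⇒ r2c5=6.
Step 35. [r6c5∈{7}] only 7 remains possible at r6c5 ⇒ r6c5=7.
Step 36. [r6c2∈{1}] r6c2's peers cover all but 1, so r6c2=1.
Step 37. [r9c6∈{2}] only 2 remains possible at r9c6, so r9c6=2.
Step 38. [r1c1∈{7}] r1c1's peers cover all but 7. So r1c1=7.
Step 39. [r7c5∈{9}] nothing but 9 survives at r7c5. So r7c5=9.
Step 40. [r3c1∈{4}] r3c1's peers cover all but 4, so r3c1=4.
Step 41. [r8c4∈{5}] nothing but 5 survives at r8c4. So r8c4=5.
Step 42. [r5c1∈{9}] r5c1 is down to just 9 ⇒ r5c1=9.
Step 43. [r4c9∈{5}] r4c9's peers cover all but 5. So r4c9=5.
Step 44. [r4c2∈{4}] r4c2 has the single candidate 4. So r4c2=4.
Step 45. [r4c6∈{9}] r4c6 has the single candidate 9 ⇒ r4c6=9.
Step 46. [r6c4∈{2}] nothing but 2 survives at r6c4 ⇒ r6c4=2.

Answer: 7 2 1 9 5 3 6 4 8 / 3 9 5 4 6 8 1 7 2 / 4 6 8 1 2 7 3 5 9 / 8 4 7 6 1 9 2 3 5 / 9 5 2 8 3 4 7 6 1 / 6 1 3 2 7 5 9 8 4 / 5 3 4 7 9 1 8 2 6 / 2 7 9 5 8 6 4 1 3 / 1 8 6 3 4 2 5 9 7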